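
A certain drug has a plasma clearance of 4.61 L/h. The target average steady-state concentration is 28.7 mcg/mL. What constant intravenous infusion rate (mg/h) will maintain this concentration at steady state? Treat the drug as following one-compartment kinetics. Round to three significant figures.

At steady state, infusion rate equals elimination rate: rate in = CL × Css.
Rate = CL × Css = 4.610 × 28.7 = 132.3 mg/h

132 mg/h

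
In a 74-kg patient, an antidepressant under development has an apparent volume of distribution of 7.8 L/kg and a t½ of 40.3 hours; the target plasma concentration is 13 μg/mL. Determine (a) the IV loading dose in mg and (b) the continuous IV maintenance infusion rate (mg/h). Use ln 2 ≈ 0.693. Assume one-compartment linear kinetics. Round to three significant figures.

Vd = 7.8 L/kg × 74 kg = 577.2 L
LD = Vd × C = 577.2 × 13 = 7504 mg
CL = 0.693 × Vd / t½ = 0.693 × 577.2 / 40.3 = 9.926 L/h
Infusion rate = CL × Css = 9.926 × 13 = 129.0 mg/h

(a) 7500 mg; (b) 129 mg/h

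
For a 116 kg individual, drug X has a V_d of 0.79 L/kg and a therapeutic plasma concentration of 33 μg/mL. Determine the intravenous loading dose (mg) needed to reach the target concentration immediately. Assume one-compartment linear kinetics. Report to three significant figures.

Vd = 0.79 L/kg × 116 kg = 91.64 L
LD = Vd × C = 91.64 × 33.00 = 3024 mg

3020 mg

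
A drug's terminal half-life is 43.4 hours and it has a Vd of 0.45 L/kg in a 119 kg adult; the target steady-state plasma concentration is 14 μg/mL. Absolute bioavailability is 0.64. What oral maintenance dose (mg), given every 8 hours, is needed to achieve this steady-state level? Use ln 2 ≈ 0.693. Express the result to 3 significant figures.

150 mg

Vd = 0.45 L/kg × 119 kg = 53.55 L
k = 0.693/43.4 = 0.01597 h⁻¹, so CL = k·Vd = 0.01597 × 53.55 = 0.8552 L/h
D = CL × Css × τ / F = 0.8552 × 14 × 8 / 0.64 = 149.7 mg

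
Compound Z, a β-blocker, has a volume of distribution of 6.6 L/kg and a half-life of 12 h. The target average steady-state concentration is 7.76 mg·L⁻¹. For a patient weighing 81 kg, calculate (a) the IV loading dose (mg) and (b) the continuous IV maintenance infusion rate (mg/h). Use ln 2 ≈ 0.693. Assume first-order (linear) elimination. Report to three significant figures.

Vd = 6.6 L/kg × 81 kg = 534.6 L
LD = Vd × C = 534.6 × 7.76 = 4148 mg
CL = 0.693 × Vd / t½ = 0.693 × 534.6 / 12 = 30.87 L/h
Infusion rate = CL × Css = 30.87 × 7.76 = 239.6 mg/h

(a) 4150 mg; (b) 240 mg/h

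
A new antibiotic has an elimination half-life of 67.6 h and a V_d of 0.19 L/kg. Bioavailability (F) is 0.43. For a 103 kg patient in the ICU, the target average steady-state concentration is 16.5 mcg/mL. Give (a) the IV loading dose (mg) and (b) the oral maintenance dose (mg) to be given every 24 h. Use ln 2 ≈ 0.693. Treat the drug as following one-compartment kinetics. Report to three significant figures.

Vd(total) = 103 kg × 0.19 L/kg = 19.57 L
LD = Vd × C = 19.57 × 16.5 = 322.9 mg
CL = 0.693 × Vd / t½ = 0.693 × 19.57 / 67.6 = 0.2006 L/h
D = CL × Css × τ / F = 0.2006 × 16.5 × 24 / 0.43 = 184.7 mg

(a) 323 mg; (b) 185 mg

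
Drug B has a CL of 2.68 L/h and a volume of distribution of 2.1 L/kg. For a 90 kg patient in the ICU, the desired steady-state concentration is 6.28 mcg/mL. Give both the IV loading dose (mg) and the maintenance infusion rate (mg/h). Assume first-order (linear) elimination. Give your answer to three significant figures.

Vd(total) = 90 kg × 2.1 L/kg = 189.0 L
LD = Vd · C_target = 189.0 × 6.28 = 1187 mg
Infusion rate = 2.680 L/h × 6.28 mg/L = 16.83 mg/h

(a) 1190 mg; (b) 16.8 mg/h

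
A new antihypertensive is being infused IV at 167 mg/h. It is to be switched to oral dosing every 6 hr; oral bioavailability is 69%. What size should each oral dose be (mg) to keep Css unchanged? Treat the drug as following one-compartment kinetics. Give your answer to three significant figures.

1450 mg

To maintain the same Css, the systemic dosing rate must be unchanged: F·D/τ = infusion rate.
D = rate × τ / F = 167 × 6 / 0.69 = 1452 mg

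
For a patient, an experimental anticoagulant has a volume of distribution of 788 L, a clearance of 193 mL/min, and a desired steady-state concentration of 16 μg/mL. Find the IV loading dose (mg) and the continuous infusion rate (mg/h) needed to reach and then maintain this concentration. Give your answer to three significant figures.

(a) 12600 mg; (b) 185 mg/h

Loading: fill Vd to C_target → 788.0 L × 16 mg/L = 12610 mg
CL = 193 mL/min = 193 × 0.06 = 11.58 L/h
Infusion rate = 11.58 L/h × 16 mg/L = 185.3 mg/h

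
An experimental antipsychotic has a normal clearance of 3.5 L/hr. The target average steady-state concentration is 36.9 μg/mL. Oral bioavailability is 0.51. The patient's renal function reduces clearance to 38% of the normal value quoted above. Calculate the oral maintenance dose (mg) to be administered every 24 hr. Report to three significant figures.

Patient clearance = 0.38 × 3.500 = 1.330 L/h
D = CL × Css × τ / F = 1.330 × 36.9 × 24 / 0.51 = 2310 mg

2310 mg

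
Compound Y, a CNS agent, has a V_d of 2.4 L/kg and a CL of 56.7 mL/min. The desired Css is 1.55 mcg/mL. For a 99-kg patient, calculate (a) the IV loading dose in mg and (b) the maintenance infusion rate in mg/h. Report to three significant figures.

(a) 368 mg; (b) 5.27 mg/h

Total Vd = 2.4 × 99 = 237.6 L
LD = Vd · C_target = 237.6 × 1.55 = 368.3 mg
Convert clearance: 56.7 mL/min × 60 min/h ÷ 1000 mL/L = 3.402 L/h
Infusion rate = 3.402 L/h × 1.55 mg/L = 5.273 mg/h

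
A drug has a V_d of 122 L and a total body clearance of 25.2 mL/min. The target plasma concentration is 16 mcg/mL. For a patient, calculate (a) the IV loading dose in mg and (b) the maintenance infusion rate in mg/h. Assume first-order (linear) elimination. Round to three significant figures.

Loading: fill Vd to C_target → 122.0 L × 16 mg/L = 1952 mg
CL = 25.2 mL/min = 25.2 × 0.06 = 1.512 L/h
Infusion rate = 1.512 L/h × 16 mg/L = 24.19 mg/h

(a) 1950 mg; (b) 24.2 mg/h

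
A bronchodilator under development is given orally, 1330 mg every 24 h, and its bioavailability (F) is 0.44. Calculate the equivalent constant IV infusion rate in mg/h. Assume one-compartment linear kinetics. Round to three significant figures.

Equivalent systemic input: infusion rate = F·D/τ.
Rate = 0.44 × 1330 / 24 = 24.38 mg/h

24.4 mg/h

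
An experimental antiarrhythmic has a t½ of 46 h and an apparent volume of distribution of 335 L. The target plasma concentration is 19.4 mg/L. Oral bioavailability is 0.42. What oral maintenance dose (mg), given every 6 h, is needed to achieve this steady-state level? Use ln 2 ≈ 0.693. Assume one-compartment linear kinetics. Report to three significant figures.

k = 0.693/46 = 0.01507 h⁻¹, so CL = k·Vd = 0.01507 × 335.0 = 5.048 L/h
D = CL × Css × τ / F = 5.048 × 19.4 × 6 / 0.42 = 1399 mg

1400 mg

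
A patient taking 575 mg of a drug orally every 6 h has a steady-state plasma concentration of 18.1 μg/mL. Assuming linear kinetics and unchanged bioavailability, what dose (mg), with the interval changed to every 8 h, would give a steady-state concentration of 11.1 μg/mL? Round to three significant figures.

470 mg

With linear kinetics, Css is proportional to dose rate (D/τ) at fixed clearance.
D₂ = D₁ × (Css,target / Css,current) × (τ₂/τ₁) = 575 × (11.1/18.1) × (8/6) = 470.2 mg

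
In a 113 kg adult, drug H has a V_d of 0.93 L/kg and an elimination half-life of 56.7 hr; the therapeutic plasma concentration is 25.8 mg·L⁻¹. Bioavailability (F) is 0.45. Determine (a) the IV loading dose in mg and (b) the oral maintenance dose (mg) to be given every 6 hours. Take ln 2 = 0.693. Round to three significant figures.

Vd = 0.93 L/kg × 113 kg = 105.1 L
LD = Vd × C = 105.1 × 25.8 = 2712 mg
CL = 0.693 × Vd / t½ = 0.693 × 105.1 / 56.7 = 1.285 L/h
D = CL × Css × τ / F = 1.285 × 25.8 × 6 / 0.45 = 442.0 mg

(a) 2710 mg; (b) 442 mg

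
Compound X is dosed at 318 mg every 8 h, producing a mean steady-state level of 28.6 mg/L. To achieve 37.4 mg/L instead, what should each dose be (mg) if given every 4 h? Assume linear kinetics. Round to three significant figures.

With linear kinetics, Css is proportional to dose rate (D/τ) at fixed clearance.
D₂ = D₁ × (Css,target / Css,current) × (τ₂/τ₁) = 318 × (37.4/28.6) × (4/8) = 207.9 mg

208 mg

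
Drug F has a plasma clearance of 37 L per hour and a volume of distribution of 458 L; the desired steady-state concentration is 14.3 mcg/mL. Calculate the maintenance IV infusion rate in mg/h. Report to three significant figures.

529 mg/h

Rate = CL × Css = 37.00 × 14.3 = 529.1 mg/h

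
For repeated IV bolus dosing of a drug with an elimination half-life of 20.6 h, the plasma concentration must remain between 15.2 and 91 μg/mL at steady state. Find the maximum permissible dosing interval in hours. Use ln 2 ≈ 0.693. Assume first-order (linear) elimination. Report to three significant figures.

53.2 h

k = 0.693 / t½ = 0.693 / 20.6 = 0.03364 h⁻¹
Between IV bolus doses, concentration decays as C = C₀·e^(−kτ), so C_peak/C_trough = e^(kτ).
τ_max = ln(C_peak/C_trough) / k = ln(91/15.2) / 0.03364 = 1.790 / 0.03364 = 53.21 h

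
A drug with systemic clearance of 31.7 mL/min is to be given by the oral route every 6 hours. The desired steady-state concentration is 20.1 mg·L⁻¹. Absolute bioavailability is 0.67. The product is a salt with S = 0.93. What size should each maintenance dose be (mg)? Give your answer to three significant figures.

368 mg

Convert clearance: 31.7 mL/min × 60 min/h ÷ 1000 mL/L = 1.902 L/h
At steady state, dose per interval replaces the amount cleared in that interval: F·S·D/τ = CL·Css.
D = CL × Css × τ / F / S = 1.902 × 20.1 × 6 / 0.67 / 0.93 = 368.1 mg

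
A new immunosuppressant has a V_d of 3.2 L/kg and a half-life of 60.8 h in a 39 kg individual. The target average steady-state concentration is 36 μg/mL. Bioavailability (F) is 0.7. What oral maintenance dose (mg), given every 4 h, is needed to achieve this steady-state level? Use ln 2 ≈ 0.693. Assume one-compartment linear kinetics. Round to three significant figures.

Total Vd = 3.2 × 39 = 124.8 L
CL = 0.693 × Vd / t½ = 0.693 × 124.8 / 60.8 = 1.422 L/h
D = CL × Css × τ / F = 1.422 × 36 × 4 / 0.7 = 292.5 mg

293 mg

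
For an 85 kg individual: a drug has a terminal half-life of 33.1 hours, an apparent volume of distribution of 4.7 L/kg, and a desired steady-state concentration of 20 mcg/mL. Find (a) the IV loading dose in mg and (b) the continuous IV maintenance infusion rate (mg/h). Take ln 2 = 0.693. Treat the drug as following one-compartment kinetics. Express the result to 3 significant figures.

Vd = 4.7 L/kg × 85 kg = 399.5 L
LD = Vd × C = 399.5 × 20 = 7990 mg
CL = 0.693 × Vd / t½ = 0.693 × 399.5 / 33.1 = 8.364 L/h
Infusion rate = CL × Css = 8.364 × 20 = 167.3 mg/h

(a) 7990 mg; (b) 167 mg/h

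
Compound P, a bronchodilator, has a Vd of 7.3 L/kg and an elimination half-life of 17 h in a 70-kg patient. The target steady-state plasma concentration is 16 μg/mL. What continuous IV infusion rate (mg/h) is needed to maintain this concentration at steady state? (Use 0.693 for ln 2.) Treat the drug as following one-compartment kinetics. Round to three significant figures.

333 mg/h

Total Vd = 7.3 × 70 = 511.0 L
k = 0.693/17 = 0.04076 h⁻¹, so CL = k·Vd = 0.04076 × 511.0 = 20.83 L/h
Infusion rate = CL × Css = 20.83 × 16 = 333.3 mg/h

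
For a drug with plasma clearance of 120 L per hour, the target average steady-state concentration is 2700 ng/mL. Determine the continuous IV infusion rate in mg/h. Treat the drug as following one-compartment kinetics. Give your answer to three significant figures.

C = 2700 ng/mL = 2.700 mg/L
At steady state, infusion rate equals elimination rate: rate in = CL × Css.
Rate = CL × Css = 120.0 × 2.7 = 324.0 mg/h

324 mg/h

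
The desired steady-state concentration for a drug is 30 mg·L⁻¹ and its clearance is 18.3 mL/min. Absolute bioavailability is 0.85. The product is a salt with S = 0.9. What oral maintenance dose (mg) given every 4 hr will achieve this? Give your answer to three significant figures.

Convert clearance: 18.3 mL/min × 60 min/h ÷ 1000 mL/L = 1.098 L/h
D = CL × Css × τ / F / S = 1.098 × 30 × 4 / 0.85 / 0.9 = 172.2 mg

172 mg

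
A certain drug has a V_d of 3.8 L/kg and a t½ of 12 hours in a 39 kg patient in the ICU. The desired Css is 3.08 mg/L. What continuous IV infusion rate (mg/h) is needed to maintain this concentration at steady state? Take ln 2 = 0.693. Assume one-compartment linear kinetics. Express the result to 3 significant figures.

Total Vd = 3.8 × 39 = 148.2 L
k = 0.693/12 = 0.05775 h⁻¹, so CL = k·Vd = 0.05775 × 148.2 = 8.559 L/h
Infusion rate = CL × Css = 8.559 × 3.08 = 26.36 mg/h

26.4 mg/h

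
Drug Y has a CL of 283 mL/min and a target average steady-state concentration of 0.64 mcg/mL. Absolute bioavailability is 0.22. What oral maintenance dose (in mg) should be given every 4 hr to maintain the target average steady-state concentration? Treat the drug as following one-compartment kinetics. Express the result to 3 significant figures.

CL = 283 mL/min × 60/1000 = 16.98 L/h
D = CL × Css × τ / F = 16.98 × 0.64 × 4 / 0.22 = 197.6 mg

198 mg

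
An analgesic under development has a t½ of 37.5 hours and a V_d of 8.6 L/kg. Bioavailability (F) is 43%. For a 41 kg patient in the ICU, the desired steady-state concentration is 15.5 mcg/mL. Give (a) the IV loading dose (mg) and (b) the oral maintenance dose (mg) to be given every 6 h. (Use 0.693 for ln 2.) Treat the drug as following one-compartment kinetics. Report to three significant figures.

Total Vd = 8.6 × 41 = 352.6 L
LD = Vd × C = 352.6 × 15.5 = 5465 mg
CL = 0.693 × Vd / t½ = 0.693 × 352.6 / 37.5 = 6.516 L/h
D = CL × Css × τ / F = 6.516 × 15.5 × 6 / 0.43 = 1409 mg

(a) 5470 mg; (b) 1410 mg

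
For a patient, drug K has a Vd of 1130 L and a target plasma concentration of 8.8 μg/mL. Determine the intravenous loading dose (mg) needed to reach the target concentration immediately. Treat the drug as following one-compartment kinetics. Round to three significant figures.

The loading dose fills Vd to the target concentration.
LD = Vd × C = 1130 × 8.800 = 9944 mg

9940 mg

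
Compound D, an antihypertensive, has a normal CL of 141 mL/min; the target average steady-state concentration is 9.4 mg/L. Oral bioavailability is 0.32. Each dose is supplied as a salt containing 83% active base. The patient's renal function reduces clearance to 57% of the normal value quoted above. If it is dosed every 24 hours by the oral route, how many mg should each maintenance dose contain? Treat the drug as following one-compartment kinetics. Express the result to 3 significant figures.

CL = 141 mL/min × 60/1000 = 8.460 L/h
Patient clearance = 0.57 × 8.460 = 4.822 L/h
D = CL × Css × τ / F / S = 4.822 × 9.4 × 24 / 0.32 / 0.83 = 4096 mg

4100 mg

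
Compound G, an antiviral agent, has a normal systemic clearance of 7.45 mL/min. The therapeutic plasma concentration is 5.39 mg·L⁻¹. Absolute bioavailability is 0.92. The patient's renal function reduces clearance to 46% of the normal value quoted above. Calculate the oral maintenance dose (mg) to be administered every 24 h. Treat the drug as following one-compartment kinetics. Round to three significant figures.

Convert clearance: 7.45 mL/min × 60 min/h ÷ 1000 mL/L = 0.4470 L/h
Patient clearance = 0.46 × 0.4470 = 0.2056 L/h
At steady state, dose per interval replaces the amount cleared in that interval: F·D/τ = CL·Css.
D = CL × Css × τ / F = 0.2056 × 5.39 × 24 / 0.92 = 28.91 mg

28.9 mg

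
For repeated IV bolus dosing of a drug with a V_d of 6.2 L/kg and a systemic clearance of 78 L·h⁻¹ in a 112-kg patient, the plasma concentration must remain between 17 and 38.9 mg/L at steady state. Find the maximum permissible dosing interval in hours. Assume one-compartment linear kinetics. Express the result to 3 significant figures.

7.37 h

Vd = 6.2 L/kg × 112 kg = 694.4 L
k = CL / Vd = 78.00 / 694.4 = 0.1123 h⁻¹
Between IV bolus doses, concentration decays as C = C₀·e^(−kτ), so C_peak/C_trough = e^(kτ).
τ_max = ln(C_peak/C_trough) / k = ln(38.9/17) / 0.1123 = 0.8278 / 0.1123 = 7.371 h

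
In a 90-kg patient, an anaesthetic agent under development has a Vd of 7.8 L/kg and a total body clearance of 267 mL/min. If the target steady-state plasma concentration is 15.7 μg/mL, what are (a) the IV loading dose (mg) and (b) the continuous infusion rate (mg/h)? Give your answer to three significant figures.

(a) 11000 mg; (b) 252 mg/h

Vd(total) = 90 kg × 7.8 L/kg = 702.0 L
LD = Vd · C_target = 702.0 × 15.7 = 11020 mg
CL = 267 mL/min = 267 × 0.06 = 16.02 L/h
Maintenance: replace elimination → rate = CL × Css = 16.02 × 15.7 = 251.5 mg/h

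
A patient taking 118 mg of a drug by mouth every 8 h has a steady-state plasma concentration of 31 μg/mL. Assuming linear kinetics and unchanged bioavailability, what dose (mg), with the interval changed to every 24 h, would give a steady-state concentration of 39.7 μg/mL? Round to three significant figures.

With linear kinetics, Css is proportional to dose rate (D/τ) at fixed clearance.
D₂ = D₁ × (Css,target / Css,current) × (τ₂/τ₁) = 118 × (39.7/31) × (24/8) = 453.3 mg

453 mg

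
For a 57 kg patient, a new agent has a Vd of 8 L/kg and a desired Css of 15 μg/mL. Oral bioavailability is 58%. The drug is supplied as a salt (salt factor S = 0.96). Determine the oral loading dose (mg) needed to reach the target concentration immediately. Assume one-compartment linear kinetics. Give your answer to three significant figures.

Vd(total) = 57 kg × 8 L/kg = 456.0 L
LD = Vd × C / F / S = 456.0 × 15.00 / 0.58 / 0.96 = 12280 mg

12300 mg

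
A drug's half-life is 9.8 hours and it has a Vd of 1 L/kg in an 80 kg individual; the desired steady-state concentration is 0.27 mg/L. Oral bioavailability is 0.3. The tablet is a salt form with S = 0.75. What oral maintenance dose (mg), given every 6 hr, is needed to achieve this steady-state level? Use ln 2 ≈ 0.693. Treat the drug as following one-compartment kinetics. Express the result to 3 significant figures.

40.7 mg

Total Vd = 1 × 80 = 80.00 L
CL = 0.693 × Vd / t½ = 0.693 × 80.00 / 9.8 = 5.657 L/h
D = CL × Css × τ / F / S = 5.657 × 0.27 × 6 / 0.3 / 0.75 = 40.73 mg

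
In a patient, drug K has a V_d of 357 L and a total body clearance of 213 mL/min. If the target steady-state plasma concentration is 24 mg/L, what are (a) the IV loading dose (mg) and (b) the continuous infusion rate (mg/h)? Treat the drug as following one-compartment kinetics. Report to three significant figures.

LD = Vd · C_target = 357.0 × 24 = 8568 mg
CL = 213 mL/min × 60/1000 = 12.78 L/h
Maintenance: replace elimination → rate = CL × Css = 12.78 × 24 = 306.7 mg/h

(a) 8570 mg; (b) 307 mg/h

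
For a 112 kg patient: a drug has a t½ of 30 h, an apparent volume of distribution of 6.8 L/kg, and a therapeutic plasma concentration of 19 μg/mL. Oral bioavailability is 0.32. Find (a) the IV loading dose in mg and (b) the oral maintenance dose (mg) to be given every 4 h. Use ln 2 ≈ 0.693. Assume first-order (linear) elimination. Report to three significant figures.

(a) 14500 mg; (b) 4180 mg

Total Vd = 6.8 × 112 = 761.6 L
LD = Vd × C = 761.6 × 19 = 14470 mg
CL = 0.693 × Vd / t½ = 0.693 × 761.6 / 30 = 17.59 L/h
D = CL × Css × τ / F = 17.59 × 19 × 4 / 0.32 = 4178 mg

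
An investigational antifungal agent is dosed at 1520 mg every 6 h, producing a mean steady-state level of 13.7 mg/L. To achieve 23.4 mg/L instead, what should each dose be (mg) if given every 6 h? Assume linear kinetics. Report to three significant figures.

For first-order elimination, Css ∝ F·D/(CL·τ); F and CL are unchanged, so Css ∝ D/τ.
D₂ = D₁ × (Css,target / Css,current) = 1520 × 23.4/13.7 = 2596 mg

2600 mg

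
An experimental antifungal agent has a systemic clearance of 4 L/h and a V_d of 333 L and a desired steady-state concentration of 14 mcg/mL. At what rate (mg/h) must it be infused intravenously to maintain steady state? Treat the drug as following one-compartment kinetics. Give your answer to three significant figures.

Infusion rate = CL · Css = 4.000 L/h × 14 mg/L = 56.00 mg/h

56.0 mg/h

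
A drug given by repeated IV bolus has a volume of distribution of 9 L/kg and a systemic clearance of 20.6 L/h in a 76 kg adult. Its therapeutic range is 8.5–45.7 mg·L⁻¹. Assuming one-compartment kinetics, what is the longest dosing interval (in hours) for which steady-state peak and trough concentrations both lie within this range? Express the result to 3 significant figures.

55.8 h

Vd(total) = 76 kg × 9 L/kg = 684.0 L
k = CL / Vd = 20.60 / 684.0 = 0.03012 h⁻¹
Between IV bolus doses, concentration decays as C = C₀·e^(−kτ), so C_peak/C_trough = e^(kτ).
τ_max = ln(C_peak/C_trough) / k = ln(45.7/8.5) / 0.03012 = 1.682 / 0.03012 = 55.84 h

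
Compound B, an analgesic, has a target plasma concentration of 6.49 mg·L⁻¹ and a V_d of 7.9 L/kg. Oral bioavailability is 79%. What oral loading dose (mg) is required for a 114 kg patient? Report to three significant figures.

7400 mg

Total Vd = 7.9 × 114 = 900.6 L
LD = Vd × C / F = 900.6 × 6.490 / 0.79 = 7399 mg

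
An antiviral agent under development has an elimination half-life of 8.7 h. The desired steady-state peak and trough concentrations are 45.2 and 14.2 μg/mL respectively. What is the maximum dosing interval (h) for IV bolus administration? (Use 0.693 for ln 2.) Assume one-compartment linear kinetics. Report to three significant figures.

k = 0.693 / t½ = 0.693 / 8.7 = 0.07966 h⁻¹
Between IV bolus doses, concentration decays as C = C₀·e^(−kτ), so C_peak/C_trough = e^(kτ).
τ_max = ln(C_peak/C_trough) / k = ln(45.2/14.2) / 0.07966 = 1.158 / 0.07966 = 14.54 h

14.5 h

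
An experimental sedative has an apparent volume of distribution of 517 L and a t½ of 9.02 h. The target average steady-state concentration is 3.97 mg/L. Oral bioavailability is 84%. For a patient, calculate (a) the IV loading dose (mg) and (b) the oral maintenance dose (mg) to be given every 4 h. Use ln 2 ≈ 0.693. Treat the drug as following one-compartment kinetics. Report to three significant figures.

(a) 2050 mg; (b) 751 mg

LD = Vd × C = 517.0 × 3.97 = 2052 mg
CL = 0.693 × Vd / t½ = 0.693 × 517.0 / 9.02 = 39.72 L/h
D = CL × Css × τ / F = 39.72 × 3.97 × 4 / 0.84 = 750.9 mg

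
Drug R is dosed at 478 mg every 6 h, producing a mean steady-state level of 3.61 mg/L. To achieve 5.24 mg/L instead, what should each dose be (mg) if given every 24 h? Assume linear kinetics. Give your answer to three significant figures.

With linear kinetics, Css is proportional to dose rate (D/τ) at fixed clearance.
D₂ = D₁ × (Css,target / Css,current) × (τ₂/τ₁) = 478 × (5.24/3.61) × (24/6) = 2775 mg

2780 mg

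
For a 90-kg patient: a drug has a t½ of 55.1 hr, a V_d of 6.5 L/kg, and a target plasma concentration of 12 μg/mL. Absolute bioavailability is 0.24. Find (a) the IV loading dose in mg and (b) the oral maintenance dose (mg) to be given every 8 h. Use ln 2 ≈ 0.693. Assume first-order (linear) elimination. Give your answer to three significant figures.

Vd(total) = 90 kg × 6.5 L/kg = 585.0 L
LD = Vd × C = 585.0 × 12 = 7020 mg
CL = 0.693 × Vd / t½ = 0.693 × 585.0 / 55.1 = 7.358 L/h
D = CL × Css × τ / F = 7.358 × 12 × 8 / 0.24 = 2943 mg

(a) 7020 mg; (b) 2940 mg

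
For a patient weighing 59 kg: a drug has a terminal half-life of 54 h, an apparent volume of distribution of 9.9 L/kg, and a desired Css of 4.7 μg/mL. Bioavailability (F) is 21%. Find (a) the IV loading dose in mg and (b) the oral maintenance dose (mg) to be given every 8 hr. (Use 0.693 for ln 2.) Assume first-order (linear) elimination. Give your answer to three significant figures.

(a) 2750 mg; (b) 1340 mg

Vd(total) = 59 kg × 9.9 L/kg = 584.1 L
LD = Vd × C = 584.1 × 4.7 = 2745 mg
CL = 0.693 × Vd / t½ = 0.693 × 584.1 / 54 = 7.496 L/h
D = CL × Css × τ / F = 7.496 × 4.7 × 8 / 0.21 = 1342 mg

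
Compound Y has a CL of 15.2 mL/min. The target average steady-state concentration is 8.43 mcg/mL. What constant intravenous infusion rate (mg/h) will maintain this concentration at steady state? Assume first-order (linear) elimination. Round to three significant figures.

Convert clearance: 15.2 mL/min × 60 min/h ÷ 1000 mL/L = 0.9120 L/h
R₀ = 0.9120 × 8.43 = 7.688 mg/h

7.69 mg/h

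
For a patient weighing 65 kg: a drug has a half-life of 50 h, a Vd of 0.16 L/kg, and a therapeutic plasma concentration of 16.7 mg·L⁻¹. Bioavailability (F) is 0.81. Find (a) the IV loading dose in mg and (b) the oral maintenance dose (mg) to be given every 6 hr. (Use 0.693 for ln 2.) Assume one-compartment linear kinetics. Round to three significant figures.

(a) 174 mg; (b) 17.8 mg

Total Vd = 0.16 × 65 = 10.40 L
LD = Vd × C = 10.40 × 16.7 = 173.7 mg
CL = 0.693 × Vd / t½ = 0.693 × 10.40 / 50 = 0.1441 L/h
D = CL × Css × τ / F = 0.1441 × 16.7 × 6 / 0.81 = 17.83 mg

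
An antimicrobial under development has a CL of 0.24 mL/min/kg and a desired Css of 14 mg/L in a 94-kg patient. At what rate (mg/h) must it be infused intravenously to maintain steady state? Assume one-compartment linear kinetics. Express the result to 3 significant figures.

19.0 mg/h

CL = 0.24 mL/min/kg × 94 kg = 22.56 mL/min = 22.56 × 60/1000 = 1.354 L/h
Infusion rate = CL · Css = 1.354 L/h × 14 mg/L = 18.96 mg/h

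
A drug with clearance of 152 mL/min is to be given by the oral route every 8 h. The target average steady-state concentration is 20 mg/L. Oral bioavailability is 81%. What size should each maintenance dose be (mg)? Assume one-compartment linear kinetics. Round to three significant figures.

1800 mg

CL = 152 mL/min = 152 × 0.06 = 9.120 L/h
At steady state, dose per interval replaces the amount cleared in that interval: F·D/τ = CL·Css.
D = CL × Css × τ / F = 9.120 × 20 × 8 / 0.81 = 1801 mg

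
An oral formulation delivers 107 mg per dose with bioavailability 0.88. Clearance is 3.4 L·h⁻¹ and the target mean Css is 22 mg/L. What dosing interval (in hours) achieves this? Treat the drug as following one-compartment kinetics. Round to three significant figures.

1.26 h

F·D/τ = CL·Css → τ = F·D / (CL·Css).
τ = 0.88 × 107 / (3.4 × 22) = 1.259 h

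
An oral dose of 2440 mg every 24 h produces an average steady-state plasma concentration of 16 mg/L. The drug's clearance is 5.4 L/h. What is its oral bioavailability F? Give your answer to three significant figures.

0.850

F·D/τ = CL·Css at steady state → F = CL·Css·τ / D.
F = 5.4 × 16 × 24 / 2440 = 0.850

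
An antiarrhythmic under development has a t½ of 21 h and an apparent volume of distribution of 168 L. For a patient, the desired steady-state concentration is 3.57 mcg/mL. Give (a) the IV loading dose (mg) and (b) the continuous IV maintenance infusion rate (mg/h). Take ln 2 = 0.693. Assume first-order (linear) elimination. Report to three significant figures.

(a) 600 mg; (b) 19.8 mg/h

LD = Vd × C = 168.0 × 3.57 = 599.8 mg
CL = 0.693 × Vd / t½ = 0.693 × 168.0 / 21 = 5.544 L/h
Infusion rate = CL × Css = 5.544 × 3.57 = 19.79 mg/h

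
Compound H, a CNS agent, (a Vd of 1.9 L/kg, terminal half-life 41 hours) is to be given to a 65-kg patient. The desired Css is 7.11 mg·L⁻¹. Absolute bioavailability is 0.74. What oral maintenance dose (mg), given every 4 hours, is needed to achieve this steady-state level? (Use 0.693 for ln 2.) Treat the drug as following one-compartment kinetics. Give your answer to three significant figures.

Vd(total) = 65 kg × 1.9 L/kg = 123.5 L
CL = ln 2 · Vd / t½ = 0.693 × 123.5 / 41 = 2.087 L/h
D = CL × Css × τ / F = 2.087 × 7.11 × 4 / 0.74 = 80.21 mg

80.2 mg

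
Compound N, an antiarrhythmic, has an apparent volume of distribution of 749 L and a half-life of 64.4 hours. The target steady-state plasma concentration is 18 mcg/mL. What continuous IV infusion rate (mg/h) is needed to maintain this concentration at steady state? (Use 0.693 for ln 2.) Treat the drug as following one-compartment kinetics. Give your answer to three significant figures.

CL = ln 2 · Vd / t½ = 0.693 × 749.0 / 64.4 = 8.060 L/h
Infusion rate = CL × Css = 8.060 × 18 = 145.1 mg/h

145 mg/h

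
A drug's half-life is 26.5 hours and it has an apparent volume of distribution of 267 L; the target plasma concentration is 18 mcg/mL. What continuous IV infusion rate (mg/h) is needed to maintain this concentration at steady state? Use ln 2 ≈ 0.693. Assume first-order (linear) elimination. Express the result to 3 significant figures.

CL = ln 2 · Vd / t½ = 0.693 × 267.0 / 26.5 = 6.982 L/h
Infusion rate = CL × Css = 6.982 × 18 = 125.7 mg/h

126 mg/h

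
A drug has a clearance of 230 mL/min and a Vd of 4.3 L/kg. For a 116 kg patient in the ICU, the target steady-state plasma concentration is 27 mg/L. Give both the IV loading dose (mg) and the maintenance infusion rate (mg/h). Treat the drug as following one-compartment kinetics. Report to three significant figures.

Vd(total) = 116 kg × 4.3 L/kg = 498.8 L
Loading dose = Vd × C = 498.8 × 27 = 13470 mg
CL = 230 mL/min × 60/1000 = 13.80 L/h
Maintenance infusion rate = CL × Css = 13.80 × 27 = 372.6 mg/h

(a) 13500 mg; (b) 373 mg/h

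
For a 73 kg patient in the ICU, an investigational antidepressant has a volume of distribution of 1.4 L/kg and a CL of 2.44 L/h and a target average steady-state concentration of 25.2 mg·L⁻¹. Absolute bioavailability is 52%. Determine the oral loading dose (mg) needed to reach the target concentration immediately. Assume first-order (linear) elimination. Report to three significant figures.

Vd(total) = 73 kg × 1.4 L/kg = 102.2 L
LD = Vd × C / F = 102.2 × 25.20 / 0.52 = 4953 mg

4950 mg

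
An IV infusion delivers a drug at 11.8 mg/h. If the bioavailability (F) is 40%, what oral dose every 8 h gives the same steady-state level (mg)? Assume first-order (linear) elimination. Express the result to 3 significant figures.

236 mg

To maintain the same Css, the systemic dosing rate must be unchanged: F·D/τ = infusion rate.
D = rate × τ / F = 11.8 × 8 / 0.4 = 236.0 mg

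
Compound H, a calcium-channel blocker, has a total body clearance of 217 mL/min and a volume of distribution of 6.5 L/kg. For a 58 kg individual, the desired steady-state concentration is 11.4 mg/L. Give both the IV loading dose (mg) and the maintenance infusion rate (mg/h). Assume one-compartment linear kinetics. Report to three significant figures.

(a) 4300 mg; (b) 148 mg/h

Vd = 6.5 L/kg × 58 kg = 377.0 L
Loading: fill Vd to C_target → 377.0 L × 11.4 mg/L = 4298 mg
CL = 217 mL/min × 60/1000 = 13.02 L/h
Infusion rate = 13.02 L/h × 11.4 mg/L = 148.4 mg/h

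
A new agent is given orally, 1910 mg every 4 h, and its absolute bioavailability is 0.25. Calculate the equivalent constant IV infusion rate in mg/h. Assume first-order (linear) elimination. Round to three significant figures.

119 mg/h

Equivalent systemic input: infusion rate = F·D/τ.
Rate = 0.25 × 1910 / 4 = 119.4 mg/h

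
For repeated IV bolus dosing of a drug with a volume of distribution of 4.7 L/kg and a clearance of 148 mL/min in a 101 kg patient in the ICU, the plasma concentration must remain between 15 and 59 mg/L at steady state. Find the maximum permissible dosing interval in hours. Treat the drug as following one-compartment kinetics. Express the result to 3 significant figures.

73.2 h

Vd(total) = 101 kg × 4.7 L/kg = 474.7 L
CL = 148 mL/min = 148 × 0.06 = 8.880 L/h
k = CL / Vd = 8.880 / 474.7 = 0.01871 h⁻¹
Between IV bolus doses, concentration decays as C = C₀·e^(−kτ), so C_peak/C_trough = e^(kτ).
τ_max = ln(C_peak/C_trough) / k = ln(59/15) / 0.01871 = 1.369 / 0.01871 = 73.17 h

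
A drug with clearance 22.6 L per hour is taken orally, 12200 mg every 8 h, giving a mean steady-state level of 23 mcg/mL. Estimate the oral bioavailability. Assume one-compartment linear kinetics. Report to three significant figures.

F·D/τ = CL·Css at steady state → F = CL·Css·τ / D.
F = 22.6 × 23 × 8 / 12200 = 0.341

0.341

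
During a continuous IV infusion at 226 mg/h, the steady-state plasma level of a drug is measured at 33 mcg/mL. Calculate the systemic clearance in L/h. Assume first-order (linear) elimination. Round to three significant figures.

At steady state, infusion rate = CL × Css, so CL = rate / Css.
CL = 226 / 33 = 6.848 L/h

6.85 L/h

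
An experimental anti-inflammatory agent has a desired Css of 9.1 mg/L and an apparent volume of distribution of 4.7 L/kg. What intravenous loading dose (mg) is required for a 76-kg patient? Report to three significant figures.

Vd = 4.7 L/kg × 76 kg = 357.2 L
The loading dose fills Vd to the target concentration.
LD = Vd × C = 357.2 × 9.100 = 3251 mg

3250 mg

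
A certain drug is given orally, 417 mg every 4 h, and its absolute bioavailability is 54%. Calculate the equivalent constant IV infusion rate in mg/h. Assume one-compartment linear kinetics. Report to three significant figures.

56.3 mg/h

Equivalent systemic input: infusion rate = F·D/τ.
Rate = 0.54 × 417 / 4 = 56.30 mg/h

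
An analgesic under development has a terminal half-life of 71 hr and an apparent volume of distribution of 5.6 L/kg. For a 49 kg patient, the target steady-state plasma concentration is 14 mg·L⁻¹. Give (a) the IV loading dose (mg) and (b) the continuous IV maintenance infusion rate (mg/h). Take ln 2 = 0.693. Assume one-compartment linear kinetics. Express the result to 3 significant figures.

(a) 3840 mg; (b) 37.5 mg/h

Total Vd = 5.6 × 49 = 274.4 L
LD = Vd × C = 274.4 × 14 = 3842 mg
CL = 0.693 × Vd / t½ = 0.693 × 274.4 / 71 = 2.678 L/h
Infusion rate = CL × Css = 2.678 × 14 = 37.49 mg/h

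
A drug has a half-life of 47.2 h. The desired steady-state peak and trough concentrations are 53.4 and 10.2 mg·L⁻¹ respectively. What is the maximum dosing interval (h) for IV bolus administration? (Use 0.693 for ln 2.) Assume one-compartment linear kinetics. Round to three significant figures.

113 h

k = 0.693 / t½ = 0.693 / 47.2 = 0.01468 h⁻¹
Between IV bolus doses, concentration decays as C = C₀·e^(−kτ), so C_peak/C_trough = e^(kτ).
τ_max = ln(C_peak/C_trough) / k = ln(53.4/10.2) / 0.01468 = 1.655 / 0.01468 = 112.7 h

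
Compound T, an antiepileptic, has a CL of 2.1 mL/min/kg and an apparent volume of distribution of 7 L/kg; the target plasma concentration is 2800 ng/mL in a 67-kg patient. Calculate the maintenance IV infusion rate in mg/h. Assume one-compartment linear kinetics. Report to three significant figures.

CL = 2.1 mL/min/kg × 67 kg = 140.7 mL/min = 140.7 × 60/1000 = 8.442 L/h
C = 2800 ng/mL = 2.800 mg/L
R₀ = 8.442 × 2.8 = 23.64 mg/h

23.6 mg/h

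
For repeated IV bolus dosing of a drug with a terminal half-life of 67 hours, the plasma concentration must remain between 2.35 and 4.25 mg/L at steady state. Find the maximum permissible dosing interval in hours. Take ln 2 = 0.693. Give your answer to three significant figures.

57.3 h

k = 0.693 / t½ = 0.693 / 67 = 0.01034 h⁻¹
Between IV bolus doses, concentration decays as C = C₀·e^(−kτ), so C_peak/C_trough = e^(kτ).
τ_max = ln(C_peak/C_trough) / k = ln(4.25/2.35) / 0.01034 = 0.5925 / 0.01034 = 57.30 h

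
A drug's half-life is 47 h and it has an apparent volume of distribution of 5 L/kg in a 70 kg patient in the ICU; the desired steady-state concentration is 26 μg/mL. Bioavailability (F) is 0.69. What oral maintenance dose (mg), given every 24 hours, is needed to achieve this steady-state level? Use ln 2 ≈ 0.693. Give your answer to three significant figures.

4670 mg

Total Vd = 5 × 70 = 350.0 L
CL = ln 2 · Vd / t½ = 0.693 × 350.0 / 47 = 5.161 L/h
D = CL × Css × τ / F = 5.161 × 26 × 24 / 0.69 = 4667 mg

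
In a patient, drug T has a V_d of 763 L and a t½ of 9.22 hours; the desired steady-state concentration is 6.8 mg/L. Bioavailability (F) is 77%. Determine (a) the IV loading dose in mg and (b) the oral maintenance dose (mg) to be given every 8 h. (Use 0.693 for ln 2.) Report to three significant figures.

LD = Vd × C = 763.0 × 6.8 = 5188 mg
CL = 0.693 × Vd / t½ = 0.693 × 763.0 / 9.22 = 57.35 L/h
D = CL × Css × τ / F = 57.35 × 6.8 × 8 / 0.77 = 4052 mg

(a) 5190 mg; (b) 4050 mg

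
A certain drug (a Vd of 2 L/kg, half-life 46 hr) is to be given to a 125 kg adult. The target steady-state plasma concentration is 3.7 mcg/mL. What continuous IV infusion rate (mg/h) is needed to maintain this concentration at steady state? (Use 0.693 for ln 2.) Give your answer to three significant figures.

13.9 mg/h

Vd = 2 L/kg × 125 kg = 250.0 L
k = 0.693/46 = 0.01507 h⁻¹, so CL = k·Vd = 0.01507 × 250.0 = 3.768 L/h
Infusion rate = CL × Css = 3.768 × 3.7 = 13.94 mg/h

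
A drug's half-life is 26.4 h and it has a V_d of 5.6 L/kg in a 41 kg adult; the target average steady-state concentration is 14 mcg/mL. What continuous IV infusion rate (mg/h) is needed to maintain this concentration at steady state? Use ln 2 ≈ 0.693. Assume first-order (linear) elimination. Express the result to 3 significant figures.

Total Vd = 5.6 × 41 = 229.6 L
CL = ln 2 · Vd / t½ = 0.693 × 229.6 / 26.4 = 6.027 L/h
Infusion rate = CL × Css = 6.027 × 14 = 84.38 mg/h

84.4 mg/h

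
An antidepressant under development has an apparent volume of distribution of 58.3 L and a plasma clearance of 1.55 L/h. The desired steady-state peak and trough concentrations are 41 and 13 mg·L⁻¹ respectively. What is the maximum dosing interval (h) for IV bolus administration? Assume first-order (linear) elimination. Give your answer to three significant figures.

k = CL / Vd = 1.550 / 58.30 = 0.02659 h⁻¹
Between IV bolus doses, concentration decays as C = C₀·e^(−kτ), so C_peak/C_trough = e^(kτ).
τ_max = ln(C_peak/C_trough) / k = ln(41/13) / 0.02659 = 1.149 / 0.02659 = 43.21 h

43.2 h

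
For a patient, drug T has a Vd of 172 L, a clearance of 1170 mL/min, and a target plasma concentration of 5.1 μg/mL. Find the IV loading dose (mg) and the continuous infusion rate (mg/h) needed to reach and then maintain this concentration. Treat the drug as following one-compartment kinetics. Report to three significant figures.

Loading: fill Vd to C_target → 172.0 L × 5.1 mg/L = 877.2 mg
CL = 1170 mL/min × 60/1000 = 70.20 L/h
Infusion rate = 70.20 L/h × 5.1 mg/L = 358.0 mg/h

(a) 877 mg; (b) 358 mg/h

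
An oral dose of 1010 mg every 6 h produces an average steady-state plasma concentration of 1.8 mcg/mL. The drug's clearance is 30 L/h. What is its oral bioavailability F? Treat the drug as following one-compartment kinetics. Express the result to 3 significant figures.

0.321

F·D/τ = CL·Css at steady state → F = CL·Css·τ / D.
F = 30 × 1.8 × 6 / 1010 = 0.321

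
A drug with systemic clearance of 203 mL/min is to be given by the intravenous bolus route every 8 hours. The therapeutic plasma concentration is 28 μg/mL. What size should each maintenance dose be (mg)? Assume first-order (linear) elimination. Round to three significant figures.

CL = 203 mL/min × 60/1000 = 12.18 L/h
D = CL × Css × τ = 12.18 × 28 × 8 = 2728 mg

2730 mg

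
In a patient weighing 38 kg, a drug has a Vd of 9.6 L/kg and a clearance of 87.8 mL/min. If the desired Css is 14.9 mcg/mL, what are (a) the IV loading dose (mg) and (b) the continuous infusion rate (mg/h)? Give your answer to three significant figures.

Total Vd = 9.6 × 38 = 364.8 L
Loading dose = Vd × C = 364.8 × 14.9 = 5436 mg
Convert clearance: 87.8 mL/min × 60 min/h ÷ 1000 mL/L = 5.268 L/h
Infusion rate = 5.268 L/h × 14.9 mg/L = 78.49 mg/h

(a) 5440 mg; (b) 78.5 mg/h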